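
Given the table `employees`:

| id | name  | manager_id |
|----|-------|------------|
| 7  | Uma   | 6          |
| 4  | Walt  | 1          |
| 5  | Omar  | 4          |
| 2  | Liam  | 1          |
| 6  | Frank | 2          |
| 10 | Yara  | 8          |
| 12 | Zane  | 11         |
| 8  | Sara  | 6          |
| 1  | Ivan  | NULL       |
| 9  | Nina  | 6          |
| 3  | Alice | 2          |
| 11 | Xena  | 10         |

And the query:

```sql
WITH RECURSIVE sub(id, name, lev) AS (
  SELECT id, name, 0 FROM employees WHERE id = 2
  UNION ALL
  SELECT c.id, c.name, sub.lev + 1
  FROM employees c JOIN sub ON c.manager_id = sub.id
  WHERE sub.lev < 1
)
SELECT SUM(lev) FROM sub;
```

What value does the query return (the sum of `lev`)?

Base: id=2 (Liam) at lev 0.
Iteration 1: rows with manager_id in {2} -> Alice (id 3, lev 1), Frank (id 6, lev 1).
Iteration 2: lev < 1 fails for all current rows; recursion stops.
SUM(lev) = 0 + 1 + 1 = 2.

2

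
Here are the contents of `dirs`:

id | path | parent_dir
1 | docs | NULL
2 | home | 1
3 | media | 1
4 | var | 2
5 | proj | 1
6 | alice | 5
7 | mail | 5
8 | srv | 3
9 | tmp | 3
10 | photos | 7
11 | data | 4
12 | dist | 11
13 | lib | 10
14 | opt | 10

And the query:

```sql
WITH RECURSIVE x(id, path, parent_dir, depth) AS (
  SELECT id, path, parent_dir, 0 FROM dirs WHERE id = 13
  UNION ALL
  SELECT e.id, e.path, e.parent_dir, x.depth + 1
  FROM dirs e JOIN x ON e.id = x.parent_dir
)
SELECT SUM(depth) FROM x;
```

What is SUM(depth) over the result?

Base: id=13 (lib), parent_dir=10, depth 0.
Iteration 1: join on id=10 -> photos (id 10, parent_dir=7, depth 1).
Iteration 2: join on id=7 -> mail (id 7, parent_dir=5, depth 2).
Iteration 3: join on id=5 -> proj (id 5, parent_dir=1, depth 3).
Iteration 4: join on id=1 -> docs (id 1, parent_dir=NULL, depth 4).
Iteration 5: parent_dir is NULL; no match; recursion stops.
SUM(depth) = 0 + 1 + 2 + 3 + 4 = 10.

10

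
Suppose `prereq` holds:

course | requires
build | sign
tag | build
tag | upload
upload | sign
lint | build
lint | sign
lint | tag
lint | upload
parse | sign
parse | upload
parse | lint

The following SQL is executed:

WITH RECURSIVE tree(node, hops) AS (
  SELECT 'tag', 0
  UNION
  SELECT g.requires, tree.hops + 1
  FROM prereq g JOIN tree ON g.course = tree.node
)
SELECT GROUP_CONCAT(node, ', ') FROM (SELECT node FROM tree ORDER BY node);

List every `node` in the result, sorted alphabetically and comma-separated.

Base: (tag, hops=0).
Iteration 1: edges from {tag} -> (build, hops=1), (upload, hops=1).
Iteration 2: edges from {build,upload} -> (sign, hops=2). [UNION drops 1 duplicate row(s)]
Iteration 3: no outgoing edges from {sign}; recursion stops.

build, sign, tag, upload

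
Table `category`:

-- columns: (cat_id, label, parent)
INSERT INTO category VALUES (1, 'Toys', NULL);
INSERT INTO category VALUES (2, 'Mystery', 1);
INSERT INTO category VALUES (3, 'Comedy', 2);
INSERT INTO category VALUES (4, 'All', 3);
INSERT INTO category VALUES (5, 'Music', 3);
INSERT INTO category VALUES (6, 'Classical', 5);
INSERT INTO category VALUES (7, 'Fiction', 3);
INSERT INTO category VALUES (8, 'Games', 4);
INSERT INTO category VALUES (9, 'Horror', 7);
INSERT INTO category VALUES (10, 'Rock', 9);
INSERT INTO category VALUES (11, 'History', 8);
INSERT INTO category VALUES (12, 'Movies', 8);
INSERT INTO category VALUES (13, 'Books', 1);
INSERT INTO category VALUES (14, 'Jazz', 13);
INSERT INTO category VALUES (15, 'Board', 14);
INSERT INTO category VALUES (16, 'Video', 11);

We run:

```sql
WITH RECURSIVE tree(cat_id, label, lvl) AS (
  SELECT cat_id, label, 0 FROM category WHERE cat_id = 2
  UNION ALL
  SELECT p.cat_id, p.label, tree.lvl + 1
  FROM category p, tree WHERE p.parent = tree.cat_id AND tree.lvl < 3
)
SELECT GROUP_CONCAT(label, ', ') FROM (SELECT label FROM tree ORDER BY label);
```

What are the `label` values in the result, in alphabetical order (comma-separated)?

All, Classical, Comedy, Fiction, Games, Horror, Music, Mystery

Base: cat_id=2 (Mystery) at lvl 0.
Iteration 1: rows with parent in {2} -> Comedy (id 3, lvl 1).
Iteration 2: rows with parent in {3} -> All (id 4, lvl 2), Music (id 5, lvl 2), Fiction (id 7, lvl 2).
Iteration 3: rows with parent in {4,5,7} -> Classical (id 6, lvl 3), Games (id 8, lvl 3), Horror (id 9, lvl 3).
Iteration 4: lvl < 3 fails for all current rows; recursion stops.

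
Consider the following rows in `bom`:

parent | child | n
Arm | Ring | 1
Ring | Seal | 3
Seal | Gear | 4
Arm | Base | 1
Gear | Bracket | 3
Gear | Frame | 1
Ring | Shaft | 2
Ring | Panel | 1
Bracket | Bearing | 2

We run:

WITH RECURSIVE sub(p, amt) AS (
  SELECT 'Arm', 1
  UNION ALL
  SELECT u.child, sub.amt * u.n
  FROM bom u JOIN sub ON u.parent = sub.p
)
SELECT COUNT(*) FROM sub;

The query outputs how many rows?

10

Base: (Arm, amt=1).
Iteration 1: components of {Arm} -> Base = 1*1 = 1, Ring = 1*1 = 1.
Iteration 2: components of {Base,Ring} -> Panel = 1*1 = 1, Seal = 1*3 = 3, Shaft = 1*2 = 2.
Iteration 3: components of {Panel,Seal,Shaft} -> Gear = 3*4 = 12.
Iteration 4: components of {Gear} -> Bracket = 12*3 = 36, Frame = 12*1 = 12.
Iteration 5: components of {Bracket,Frame} -> Bearing = 36*2 = 72.
Iteration 6: no further components; recursion stops.
Total rows emitted: 10.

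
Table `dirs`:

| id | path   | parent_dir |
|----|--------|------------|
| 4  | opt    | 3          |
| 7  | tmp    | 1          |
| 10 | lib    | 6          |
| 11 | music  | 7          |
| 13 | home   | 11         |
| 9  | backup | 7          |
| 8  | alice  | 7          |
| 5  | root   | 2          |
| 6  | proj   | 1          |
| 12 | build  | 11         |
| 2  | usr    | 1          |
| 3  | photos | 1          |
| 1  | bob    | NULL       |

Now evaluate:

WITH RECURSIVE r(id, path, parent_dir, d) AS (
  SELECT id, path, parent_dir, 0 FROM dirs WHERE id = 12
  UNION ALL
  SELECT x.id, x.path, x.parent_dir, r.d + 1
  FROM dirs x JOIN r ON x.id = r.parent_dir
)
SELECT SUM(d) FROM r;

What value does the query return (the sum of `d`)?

Base: id=12 (build), parent_dir=11, d 0.
Iteration 1: join on id=11 -> music (id 11, parent_dir=7, d 1).
Iteration 2: join on id=7 -> tmp (id 7, parent_dir=1, d 2).
Iteration 3: join on id=1 -> bob (id 1, parent_dir=NULL, d 3).
Iteration 4: parent_dir is NULL; no match; recursion stops.
SUM(d) = 0 + 1 + 2 + 3 = 6.

6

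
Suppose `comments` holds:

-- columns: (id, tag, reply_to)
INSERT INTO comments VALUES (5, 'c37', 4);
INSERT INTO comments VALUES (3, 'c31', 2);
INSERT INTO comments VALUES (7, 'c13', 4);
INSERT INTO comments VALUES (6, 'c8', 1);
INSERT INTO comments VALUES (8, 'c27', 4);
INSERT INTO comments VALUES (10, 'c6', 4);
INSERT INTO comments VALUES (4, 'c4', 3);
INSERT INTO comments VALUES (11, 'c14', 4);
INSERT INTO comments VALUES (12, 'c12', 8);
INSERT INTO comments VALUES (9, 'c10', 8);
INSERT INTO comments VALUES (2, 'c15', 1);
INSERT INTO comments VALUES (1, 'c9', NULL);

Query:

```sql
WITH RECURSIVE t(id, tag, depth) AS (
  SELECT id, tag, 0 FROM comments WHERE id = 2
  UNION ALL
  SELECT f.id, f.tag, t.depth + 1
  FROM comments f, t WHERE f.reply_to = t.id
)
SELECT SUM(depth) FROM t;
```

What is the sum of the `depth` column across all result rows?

26

Base: id=2 (c15) at depth 0.
Iteration 1: rows with reply_to in {2} -> c31 (id 3, depth 1).
Iteration 2: rows with reply_to in {3} -> c4 (id 4, depth 2).
Iteration 3: rows with reply_to in {4} -> c37 (id 5, depth 3), c13 (id 7, depth 3), c27 (id 8, depth 3), c6 (id 10, depth 3), c14 (id 11, depth 3).
Iteration 4: rows with reply_to in {5,7,8,10,11} -> c10 (id 9, depth 4), c12 (id 12, depth 4).
Iteration 5: no rows with reply_to in {9,12}; recursion stops.
SUM(depth) = 0 + 1 + 2 + 3 + 3 + 3 + 3 + 3 + 4 + 4 = 26.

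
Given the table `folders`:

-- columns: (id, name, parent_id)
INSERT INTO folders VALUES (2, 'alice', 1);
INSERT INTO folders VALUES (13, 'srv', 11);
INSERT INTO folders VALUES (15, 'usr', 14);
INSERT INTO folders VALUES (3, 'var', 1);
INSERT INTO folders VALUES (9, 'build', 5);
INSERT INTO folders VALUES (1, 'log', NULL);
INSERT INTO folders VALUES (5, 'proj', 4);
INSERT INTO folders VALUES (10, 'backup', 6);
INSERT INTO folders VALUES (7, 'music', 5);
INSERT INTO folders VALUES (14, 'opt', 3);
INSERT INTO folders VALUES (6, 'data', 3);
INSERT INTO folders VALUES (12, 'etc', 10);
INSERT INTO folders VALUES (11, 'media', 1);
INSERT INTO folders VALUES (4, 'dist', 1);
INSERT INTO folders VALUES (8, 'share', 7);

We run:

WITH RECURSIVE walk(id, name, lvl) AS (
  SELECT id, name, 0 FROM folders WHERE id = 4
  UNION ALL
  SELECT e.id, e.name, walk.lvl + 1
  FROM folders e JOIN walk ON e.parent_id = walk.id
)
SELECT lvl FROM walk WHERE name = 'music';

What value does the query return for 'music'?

Base: id=4 (dist) at lvl 0.
Iteration 1: rows with parent_id in {4} -> proj (id 5, lvl 1).
Iteration 2: rows with parent_id in {5} -> music (id 7, lvl 2), build (id 9, lvl 2).
Iteration 3: rows with parent_id in {7,9} -> share (id 8, lvl 3).
Iteration 4: no rows with parent_id in {8}; recursion stops.

2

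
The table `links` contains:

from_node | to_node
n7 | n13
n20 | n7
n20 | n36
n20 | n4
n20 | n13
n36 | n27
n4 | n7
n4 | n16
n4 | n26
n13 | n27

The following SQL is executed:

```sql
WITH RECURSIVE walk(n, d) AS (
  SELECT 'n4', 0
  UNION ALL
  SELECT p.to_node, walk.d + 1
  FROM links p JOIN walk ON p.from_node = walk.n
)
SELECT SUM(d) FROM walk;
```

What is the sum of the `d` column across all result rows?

8

Base: (n4, d=0).
Iteration 1: edges from {n4} -> (n16, d=1), (n26, d=1), (n7, d=1).
Iteration 2: edges from {n16,n26,n7} -> (n13, d=2).
Iteration 3: edges from {n13} -> (n27, d=3).
Iteration 4: no outgoing edges from {n27}; recursion stops.
SUM(d) = 0 + 1 + 1 + 1 + 2 + 3 = 8.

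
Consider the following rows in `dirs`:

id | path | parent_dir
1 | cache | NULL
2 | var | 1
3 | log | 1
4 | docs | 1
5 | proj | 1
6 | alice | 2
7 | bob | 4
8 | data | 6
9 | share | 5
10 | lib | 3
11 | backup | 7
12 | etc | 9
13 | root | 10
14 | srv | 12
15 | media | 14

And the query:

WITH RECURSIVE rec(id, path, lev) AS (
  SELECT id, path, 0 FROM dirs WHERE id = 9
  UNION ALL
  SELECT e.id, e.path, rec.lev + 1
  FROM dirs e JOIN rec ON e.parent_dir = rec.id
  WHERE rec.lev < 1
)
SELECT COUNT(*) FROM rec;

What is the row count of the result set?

Base: id=9 (share) at lev 0.
Iteration 1: rows with parent_dir in {9} -> etc (id 12, lev 1).
Iteration 2: lev < 1 fails for all current rows; recursion stops.
Total rows emitted: 2.

2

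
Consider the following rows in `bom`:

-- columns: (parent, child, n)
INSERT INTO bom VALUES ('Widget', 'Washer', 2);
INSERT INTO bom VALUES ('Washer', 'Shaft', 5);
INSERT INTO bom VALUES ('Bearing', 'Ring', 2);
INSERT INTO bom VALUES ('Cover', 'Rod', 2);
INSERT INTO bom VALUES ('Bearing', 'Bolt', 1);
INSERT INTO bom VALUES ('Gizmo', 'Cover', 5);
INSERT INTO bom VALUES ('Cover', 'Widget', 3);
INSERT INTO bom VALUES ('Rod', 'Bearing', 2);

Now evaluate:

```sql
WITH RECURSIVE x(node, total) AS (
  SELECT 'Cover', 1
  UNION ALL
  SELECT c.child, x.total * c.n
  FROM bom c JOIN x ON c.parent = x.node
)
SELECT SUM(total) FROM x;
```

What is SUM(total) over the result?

58

Base: (Cover, total=1).
Iteration 1: components of {Cover} -> Rod = 1*2 = 2, Widget = 1*3 = 3.
Iteration 2: components of {Rod,Widget} -> Bearing = 2*2 = 4, Washer = 3*2 = 6.
Iteration 3: components of {Bearing,Washer} -> Bolt = 4*1 = 4, Ring = 4*2 = 8, Shaft = 6*5 = 30.
Iteration 4: no further components; recursion stops.
SUM(total) = 1 + 3 + 2 + 6 + 4 + 30 + 8 + 4 = 58.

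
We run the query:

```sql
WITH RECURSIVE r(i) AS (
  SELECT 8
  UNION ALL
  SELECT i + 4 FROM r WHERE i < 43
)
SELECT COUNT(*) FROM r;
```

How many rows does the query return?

10

Base: i=8.
Iteration 1: 8 < 43 holds -> i = 8 + 4 = 12.
Iteration 2: 12 < 43 holds -> i = 12 + 4 = 16.
Iteration 3: 16 < 43 holds -> i = 16 + 4 = 20.
Iteration 4: 20 < 43 holds -> i = 20 + 4 = 24.
Iteration 5: 24 < 43 holds -> i = 24 + 4 = 28.
Iteration 6: 28 < 43 holds -> i = 28 + 4 = 32.
Iteration 7: 32 < 43 holds -> i = 32 + 4 = 36.
Iteration 8: 36 < 43 holds -> i = 36 + 4 = 40.
Iteration 9: 40 < 43 holds -> i = 40 + 4 = 44.
Iteration 10: 44 < 43 fails; recursion stops.
Total rows emitted: 10.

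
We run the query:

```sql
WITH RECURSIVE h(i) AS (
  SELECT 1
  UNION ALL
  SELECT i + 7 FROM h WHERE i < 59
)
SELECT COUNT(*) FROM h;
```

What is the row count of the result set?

10

Base: i=1.
Iteration 1: 1 < 59 holds -> i = 1 + 7 = 8.
Iteration 2: 8 < 59 holds -> i = 8 + 7 = 15.
Iteration 3: 15 < 59 holds -> i = 15 + 7 = 22.
Iteration 4: 22 < 59 holds -> i = 22 + 7 = 29.
Iteration 5: 29 < 59 holds -> i = 29 + 7 = 36.
Iteration 6: 36 < 59 holds -> i = 36 + 7 = 43.
Iteration 7: 43 < 59 holds -> i = 43 + 7 = 50.
Iteration 8: 50 < 59 holds -> i = 50 + 7 = 57.
Iteration 9: 57 < 59 holds -> i = 57 + 7 = 64.
Iteration 10: 64 < 59 fails; recursion stops.
Total rows emitted: 10.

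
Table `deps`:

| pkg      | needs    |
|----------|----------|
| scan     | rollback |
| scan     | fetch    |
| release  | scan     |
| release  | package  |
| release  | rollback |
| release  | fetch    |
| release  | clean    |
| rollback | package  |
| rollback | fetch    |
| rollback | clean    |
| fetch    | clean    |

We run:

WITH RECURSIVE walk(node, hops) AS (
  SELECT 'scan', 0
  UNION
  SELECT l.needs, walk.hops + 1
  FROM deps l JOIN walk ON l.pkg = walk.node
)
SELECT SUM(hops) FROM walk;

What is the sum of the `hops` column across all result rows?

11

Base: (scan, hops=0).
Iteration 1: edges from {scan} -> (fetch, hops=1), (rollback, hops=1).
Iteration 2: edges from {fetch,rollback} -> (clean, hops=2), (fetch, hops=2), (package, hops=2). [UNION drops 1 duplicate row(s)]
Iteration 3: edges from {clean,fetch,package} -> (clean, hops=3).
Iteration 4: no outgoing edges from {clean}; recursion stops.
SUM(hops) = 0 + 1 + 1 + 2 + 2 + 2 + 3 = 11.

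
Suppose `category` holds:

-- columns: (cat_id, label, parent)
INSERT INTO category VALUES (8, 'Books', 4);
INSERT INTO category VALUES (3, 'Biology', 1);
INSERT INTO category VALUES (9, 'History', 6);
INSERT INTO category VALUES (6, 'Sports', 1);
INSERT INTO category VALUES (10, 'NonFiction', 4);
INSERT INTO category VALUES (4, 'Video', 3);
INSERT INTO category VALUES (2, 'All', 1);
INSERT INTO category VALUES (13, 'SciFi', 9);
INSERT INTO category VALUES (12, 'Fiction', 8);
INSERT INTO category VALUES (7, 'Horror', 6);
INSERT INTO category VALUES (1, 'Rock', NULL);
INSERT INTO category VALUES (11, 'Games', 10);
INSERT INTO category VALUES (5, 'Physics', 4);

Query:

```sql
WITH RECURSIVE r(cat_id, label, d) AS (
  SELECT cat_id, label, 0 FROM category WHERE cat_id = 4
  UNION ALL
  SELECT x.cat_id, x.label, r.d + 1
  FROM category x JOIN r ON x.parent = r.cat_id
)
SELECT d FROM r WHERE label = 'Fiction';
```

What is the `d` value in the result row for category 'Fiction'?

Base: cat_id=4 (Video) at d 0.
Iteration 1: rows with parent in {4} -> Physics (id 5, d 1), Books (id 8, d 1), NonFiction (id 10, d 1).
Iteration 2: rows with parent in {5,8,10} -> Games (id 11, d 2), Fiction (id 12, d 2).
Iteration 3: no rows with parent in {11,12}; recursion stops.

2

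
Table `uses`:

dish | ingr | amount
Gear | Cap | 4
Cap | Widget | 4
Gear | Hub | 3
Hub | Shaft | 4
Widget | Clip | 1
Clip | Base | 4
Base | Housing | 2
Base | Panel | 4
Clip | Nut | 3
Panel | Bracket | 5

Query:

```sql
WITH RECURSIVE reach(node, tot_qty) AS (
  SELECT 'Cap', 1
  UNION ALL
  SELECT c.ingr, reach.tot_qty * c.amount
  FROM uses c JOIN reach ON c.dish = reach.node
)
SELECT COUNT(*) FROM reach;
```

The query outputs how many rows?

8

Base: (Cap, tot_qty=1).
Iteration 1: components of {Cap} -> Widget = 1*4 = 4.
Iteration 2: components of {Widget} -> Clip = 4*1 = 4.
Iteration 3: components of {Clip} -> Base = 4*4 = 16, Nut = 4*3 = 12.
Iteration 4: components of {Base,Nut} -> Housing = 16*2 = 32, Panel = 16*4 = 64.
Iteration 5: components of {Housing,Panel} -> Bracket = 64*5 = 320.
Iteration 6: no further components; recursion stops.
Total rows emitted: 8.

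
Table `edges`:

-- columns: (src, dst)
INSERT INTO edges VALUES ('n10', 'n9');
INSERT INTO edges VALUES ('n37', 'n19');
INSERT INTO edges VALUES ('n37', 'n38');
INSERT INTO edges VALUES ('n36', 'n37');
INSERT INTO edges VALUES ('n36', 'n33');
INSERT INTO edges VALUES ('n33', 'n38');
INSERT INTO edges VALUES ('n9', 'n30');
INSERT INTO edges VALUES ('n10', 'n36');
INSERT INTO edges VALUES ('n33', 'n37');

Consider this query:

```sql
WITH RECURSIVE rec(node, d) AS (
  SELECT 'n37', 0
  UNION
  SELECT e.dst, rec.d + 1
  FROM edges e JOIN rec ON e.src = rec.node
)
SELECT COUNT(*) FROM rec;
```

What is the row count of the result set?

Base: (n37, d=0).
Iteration 1: edges from {n37} -> (n19, d=1), (n38, d=1).
Iteration 2: no outgoing edges from {n19,n38}; recursion stops.
Total rows emitted: 3.

3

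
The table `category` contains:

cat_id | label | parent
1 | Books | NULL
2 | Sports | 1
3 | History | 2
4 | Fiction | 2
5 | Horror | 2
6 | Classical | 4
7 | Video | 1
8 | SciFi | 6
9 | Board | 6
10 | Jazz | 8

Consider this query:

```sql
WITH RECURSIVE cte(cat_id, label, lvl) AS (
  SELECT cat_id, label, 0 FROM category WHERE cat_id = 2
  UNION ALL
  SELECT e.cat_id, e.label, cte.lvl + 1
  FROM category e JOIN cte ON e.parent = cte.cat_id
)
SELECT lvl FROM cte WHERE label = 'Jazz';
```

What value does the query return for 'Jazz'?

4

Base: cat_id=2 (Sports) at lvl 0.
Iteration 1: rows with parent in {2} -> History (id 3, lvl 1), Fiction (id 4, lvl 1), Horror (id 5, lvl 1).
Iteration 2: rows with parent in {3,4,5} -> Classical (id 6, lvl 2).
Iteration 3: rows with parent in {6} -> SciFi (id 8, lvl 3), Board (id 9, lvl 3).
Iteration 4: rows with parent in {8,9} -> Jazz (id 10, lvl 4).
Iteration 5: no rows with parent in {10}; recursion stops.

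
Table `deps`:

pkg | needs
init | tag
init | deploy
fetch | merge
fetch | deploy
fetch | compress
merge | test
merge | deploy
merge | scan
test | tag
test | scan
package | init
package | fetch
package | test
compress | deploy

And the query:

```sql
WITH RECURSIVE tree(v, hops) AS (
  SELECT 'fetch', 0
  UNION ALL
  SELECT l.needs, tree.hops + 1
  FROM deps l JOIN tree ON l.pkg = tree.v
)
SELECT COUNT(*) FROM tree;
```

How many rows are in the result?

10

Base: (fetch, hops=0).
Iteration 1: edges from {fetch} -> (compress, hops=1), (deploy, hops=1), (merge, hops=1).
Iteration 2: edges from {compress,deploy,merge} -> (deploy, hops=2) x2, (scan, hops=2), (test, hops=2). [UNION ALL keeps all 4 new rows, including repeats]
Iteration 3: edges from {deploy,scan,test} -> (scan, hops=3), (tag, hops=3).
Iteration 4: no outgoing edges from {scan,tag}; recursion stops.
Total rows emitted: 10.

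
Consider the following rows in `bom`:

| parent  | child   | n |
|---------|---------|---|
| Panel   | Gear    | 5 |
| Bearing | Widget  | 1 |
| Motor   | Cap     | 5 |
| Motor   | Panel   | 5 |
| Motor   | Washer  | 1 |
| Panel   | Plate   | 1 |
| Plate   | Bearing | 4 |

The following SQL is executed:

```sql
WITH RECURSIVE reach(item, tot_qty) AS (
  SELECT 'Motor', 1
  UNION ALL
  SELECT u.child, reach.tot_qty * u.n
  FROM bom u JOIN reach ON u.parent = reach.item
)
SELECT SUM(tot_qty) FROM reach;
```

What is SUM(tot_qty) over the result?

82

Base: (Motor, tot_qty=1).
Iteration 1: components of {Motor} -> Cap = 1*5 = 5, Panel = 1*5 = 5, Washer = 1*1 = 1.
Iteration 2: components of {Cap,Panel,Washer} -> Gear = 5*5 = 25, Plate = 5*1 = 5.
Iteration 3: components of {Gear,Plate} -> Bearing = 5*4 = 20.
Iteration 4: components of {Bearing} -> Widget = 20*1 = 20.
Iteration 5: no further components; recursion stops.
SUM(tot_qty) = 1 + 5 + 5 + 1 + 25 + 5 + 20 + 20 = 82.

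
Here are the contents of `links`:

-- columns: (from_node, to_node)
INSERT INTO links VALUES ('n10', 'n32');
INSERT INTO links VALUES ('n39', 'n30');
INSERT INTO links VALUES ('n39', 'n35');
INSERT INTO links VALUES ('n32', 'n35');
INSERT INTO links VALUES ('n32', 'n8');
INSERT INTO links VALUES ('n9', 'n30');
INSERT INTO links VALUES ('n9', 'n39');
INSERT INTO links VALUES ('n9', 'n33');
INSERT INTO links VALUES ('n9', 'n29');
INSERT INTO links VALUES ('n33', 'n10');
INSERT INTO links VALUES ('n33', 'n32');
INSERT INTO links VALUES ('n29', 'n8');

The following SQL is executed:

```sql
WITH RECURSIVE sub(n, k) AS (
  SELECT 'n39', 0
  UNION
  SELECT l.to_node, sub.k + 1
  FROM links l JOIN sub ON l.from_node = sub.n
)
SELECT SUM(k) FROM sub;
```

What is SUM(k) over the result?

Base: (n39, k=0).
Iteration 1: edges from {n39} -> (n30, k=1), (n35, k=1).
Iteration 2: no outgoing edges from {n30,n35}; recursion stops.
SUM(k) = 0 + 1 + 1 = 2.

2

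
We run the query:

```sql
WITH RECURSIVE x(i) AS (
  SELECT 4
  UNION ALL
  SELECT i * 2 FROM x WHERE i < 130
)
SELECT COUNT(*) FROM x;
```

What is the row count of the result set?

7

Base: i=4.
Iteration 1: 4 < 130 holds -> i = 4 * 2 = 8.
Iteration 2: 8 < 130 holds -> i = 8 * 2 = 16.
Iteration 3: 16 < 130 holds -> i = 16 * 2 = 32.
Iteration 4: 32 < 130 holds -> i = 32 * 2 = 64.
Iteration 5: 64 < 130 holds -> i = 64 * 2 = 128.
Iteration 6: 128 < 130 holds -> i = 128 * 2 = 256.
Iteration 7: 256 < 130 fails; recursion stops.
Total rows emitted: 7.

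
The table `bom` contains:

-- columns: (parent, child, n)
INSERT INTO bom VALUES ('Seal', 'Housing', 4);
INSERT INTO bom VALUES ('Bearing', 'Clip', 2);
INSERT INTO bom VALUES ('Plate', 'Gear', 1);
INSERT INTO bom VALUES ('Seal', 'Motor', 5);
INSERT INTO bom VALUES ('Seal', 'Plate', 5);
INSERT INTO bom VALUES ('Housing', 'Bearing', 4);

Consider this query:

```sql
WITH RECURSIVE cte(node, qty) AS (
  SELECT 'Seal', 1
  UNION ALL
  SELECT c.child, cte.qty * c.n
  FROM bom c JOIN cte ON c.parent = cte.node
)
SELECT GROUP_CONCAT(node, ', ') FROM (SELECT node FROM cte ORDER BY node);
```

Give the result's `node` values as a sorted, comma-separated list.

Bearing, Clip, Gear, Housing, Motor, Plate, Seal

Base: (Seal, qty=1).
Iteration 1: components of {Seal} -> Housing = 1*4 = 4, Motor = 1*5 = 5, Plate = 1*5 = 5.
Iteration 2: components of {Housing,Motor,Plate} -> Bearing = 4*4 = 16, Gear = 5*1 = 5.
Iteration 3: components of {Bearing,Gear} -> Clip = 16*2 = 32.
Iteration 4: no further components; recursion stops.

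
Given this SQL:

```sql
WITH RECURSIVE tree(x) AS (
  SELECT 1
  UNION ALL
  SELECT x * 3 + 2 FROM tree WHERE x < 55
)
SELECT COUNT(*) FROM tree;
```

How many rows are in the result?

Base: x=1.
Iteration 1: 1 < 55 holds -> x = 1 * 3 + 2 = 5.
Iteration 2: 5 < 55 holds -> x = 5 * 3 + 2 = 17.
Iteration 3: 17 < 55 holds -> x = 17 * 3 + 2 = 53.
Iteration 4: 53 < 55 holds -> x = 53 * 3 + 2 = 161.
Iteration 5: 161 < 55 fails; recursion stops.
Total rows emitted: 5.

5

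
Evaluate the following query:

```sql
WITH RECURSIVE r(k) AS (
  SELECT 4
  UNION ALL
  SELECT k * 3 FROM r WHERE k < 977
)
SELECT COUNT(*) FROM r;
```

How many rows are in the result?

Base: k=4.
Iteration 1: 4 < 977 holds -> k = 4 * 3 = 12.
Iteration 2: 12 < 977 holds -> k = 12 * 3 = 36.
Iteration 3: 36 < 977 holds -> k = 36 * 3 = 108.
Iteration 4: 108 < 977 holds -> k = 108 * 3 = 324.
Iteration 5: 324 < 977 holds -> k = 324 * 3 = 972.
Iteration 6: 972 < 977 holds -> k = 972 * 3 = 2916.
Iteration 7: 2916 < 977 fails; recursion stops.
Total rows emitted: 7.

7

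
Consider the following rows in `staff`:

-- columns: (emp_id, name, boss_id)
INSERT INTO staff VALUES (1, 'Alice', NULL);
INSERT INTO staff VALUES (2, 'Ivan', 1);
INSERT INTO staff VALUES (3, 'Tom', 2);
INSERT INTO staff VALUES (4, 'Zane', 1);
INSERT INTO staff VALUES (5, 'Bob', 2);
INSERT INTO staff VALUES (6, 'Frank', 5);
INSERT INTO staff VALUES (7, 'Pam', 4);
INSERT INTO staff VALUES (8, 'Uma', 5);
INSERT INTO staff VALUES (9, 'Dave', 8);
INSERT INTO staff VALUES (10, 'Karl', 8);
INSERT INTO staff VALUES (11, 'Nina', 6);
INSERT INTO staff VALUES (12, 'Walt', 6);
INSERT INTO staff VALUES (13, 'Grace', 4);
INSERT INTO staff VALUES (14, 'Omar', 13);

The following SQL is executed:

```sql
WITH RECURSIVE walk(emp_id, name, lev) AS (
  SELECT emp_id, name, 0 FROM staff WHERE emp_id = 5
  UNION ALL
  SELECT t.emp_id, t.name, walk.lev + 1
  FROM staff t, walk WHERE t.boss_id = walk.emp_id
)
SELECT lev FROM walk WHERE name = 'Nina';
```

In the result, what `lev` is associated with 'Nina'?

Base: emp_id=5 (Bob) at lev 0.
Iteration 1: rows with boss_id in {5} -> Frank (id 6, lev 1), Uma (id 8, lev 1).
Iteration 2: rows with boss_id in {6,8} -> Dave (id 9, lev 2), Karl (id 10, lev 2), Nina (id 11, lev 2), Walt (id 12, lev 2).
Iteration 3: no rows with boss_id in {9,10,11,12}; recursion stops.

2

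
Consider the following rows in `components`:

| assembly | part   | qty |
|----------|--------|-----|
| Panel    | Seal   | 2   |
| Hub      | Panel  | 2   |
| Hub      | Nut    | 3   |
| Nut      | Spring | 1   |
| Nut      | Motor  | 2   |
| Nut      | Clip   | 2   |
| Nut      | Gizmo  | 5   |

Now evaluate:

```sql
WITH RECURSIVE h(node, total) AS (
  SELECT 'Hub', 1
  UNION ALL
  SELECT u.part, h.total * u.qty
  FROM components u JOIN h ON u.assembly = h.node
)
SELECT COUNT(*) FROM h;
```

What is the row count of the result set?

Base: (Hub, total=1).
Iteration 1: components of {Hub} -> Nut = 1*3 = 3, Panel = 1*2 = 2.
Iteration 2: components of {Nut,Panel} -> Clip = 3*2 = 6, Gizmo = 3*5 = 15, Motor = 3*2 = 6, Seal = 2*2 = 4, Spring = 3*1 = 3.
Iteration 3: no further components; recursion stops.
Total rows emitted: 8.

8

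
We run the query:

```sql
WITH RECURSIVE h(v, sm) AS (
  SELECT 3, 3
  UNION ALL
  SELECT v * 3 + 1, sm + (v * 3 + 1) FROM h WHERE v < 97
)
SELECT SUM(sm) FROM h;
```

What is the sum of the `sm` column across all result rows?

Base: v=3, sm=3.
Iteration 1: 3 < 97 holds -> v = 3 * 3 + 1 = 10, sm = 3 + 10 = 13.
Iteration 2: 10 < 97 holds -> v = 10 * 3 + 1 = 31, sm = 13 + 31 = 44.
Iteration 3: 31 < 97 holds -> v = 31 * 3 + 1 = 94, sm = 44 + 94 = 138.
Iteration 4: 94 < 97 holds -> v = 94 * 3 + 1 = 283, sm = 138 + 283 = 421.
Iteration 5: 283 < 97 fails; recursion stops.
SUM(sm) = 3 + 13 + 44 + 138 + 421 = 619.

619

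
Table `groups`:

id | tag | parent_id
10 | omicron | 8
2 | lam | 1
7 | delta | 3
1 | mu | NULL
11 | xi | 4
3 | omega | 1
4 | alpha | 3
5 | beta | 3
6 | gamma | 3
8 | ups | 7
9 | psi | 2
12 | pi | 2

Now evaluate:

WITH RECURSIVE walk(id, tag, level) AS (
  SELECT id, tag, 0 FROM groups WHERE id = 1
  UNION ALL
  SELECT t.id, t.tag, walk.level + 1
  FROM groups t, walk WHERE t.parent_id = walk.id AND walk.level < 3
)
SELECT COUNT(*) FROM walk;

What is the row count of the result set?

11

Base: id=1 (mu) at level 0.
Iteration 1: rows with parent_id in {1} -> lam (id 2, level 1), omega (id 3, level 1).
Iteration 2: rows with parent_id in {2,3} -> alpha (id 4, level 2), beta (id 5, level 2), gamma (id 6, level 2), delta (id 7, level 2), psi (id 9, level 2), pi (id 12, level 2).
Iteration 3: rows with parent_id in {4,5,6,7,9,12} -> ups (id 8, level 3), xi (id 11, level 3).
Iteration 4: level < 3 fails for all current rows; recursion stops.
Total rows emitted: 11.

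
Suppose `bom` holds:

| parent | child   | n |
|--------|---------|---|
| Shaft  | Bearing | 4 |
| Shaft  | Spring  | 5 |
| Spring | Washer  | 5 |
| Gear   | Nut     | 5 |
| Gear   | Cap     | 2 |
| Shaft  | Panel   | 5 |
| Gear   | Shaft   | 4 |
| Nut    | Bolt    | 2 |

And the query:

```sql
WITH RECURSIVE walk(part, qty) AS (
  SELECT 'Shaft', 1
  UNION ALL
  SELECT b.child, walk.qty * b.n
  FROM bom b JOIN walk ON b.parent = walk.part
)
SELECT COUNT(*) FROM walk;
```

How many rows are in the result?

Base: (Shaft, qty=1).
Iteration 1: components of {Shaft} -> Bearing = 1*4 = 4, Panel = 1*5 = 5, Spring = 1*5 = 5.
Iteration 2: components of {Bearing,Panel,Spring} -> Washer = 5*5 = 25.
Iteration 3: no further components; recursion stops.
Total rows emitted: 5.

5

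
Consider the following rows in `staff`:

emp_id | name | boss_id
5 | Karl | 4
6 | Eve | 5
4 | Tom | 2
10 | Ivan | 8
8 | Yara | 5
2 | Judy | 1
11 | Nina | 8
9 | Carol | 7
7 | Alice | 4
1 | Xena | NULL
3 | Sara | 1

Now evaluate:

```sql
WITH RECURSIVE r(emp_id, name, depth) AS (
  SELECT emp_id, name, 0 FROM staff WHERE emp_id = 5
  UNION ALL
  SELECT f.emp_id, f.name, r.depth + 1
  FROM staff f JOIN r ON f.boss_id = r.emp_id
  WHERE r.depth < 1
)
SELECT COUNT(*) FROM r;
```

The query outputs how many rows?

3

Base: emp_id=5 (Karl) at depth 0.
Iteration 1: rows with boss_id in {5} -> Eve (id 6, depth 1), Yara (id 8, depth 1).
Iteration 2: depth < 1 fails for all current rows; recursion stops.
Total rows emitted: 3.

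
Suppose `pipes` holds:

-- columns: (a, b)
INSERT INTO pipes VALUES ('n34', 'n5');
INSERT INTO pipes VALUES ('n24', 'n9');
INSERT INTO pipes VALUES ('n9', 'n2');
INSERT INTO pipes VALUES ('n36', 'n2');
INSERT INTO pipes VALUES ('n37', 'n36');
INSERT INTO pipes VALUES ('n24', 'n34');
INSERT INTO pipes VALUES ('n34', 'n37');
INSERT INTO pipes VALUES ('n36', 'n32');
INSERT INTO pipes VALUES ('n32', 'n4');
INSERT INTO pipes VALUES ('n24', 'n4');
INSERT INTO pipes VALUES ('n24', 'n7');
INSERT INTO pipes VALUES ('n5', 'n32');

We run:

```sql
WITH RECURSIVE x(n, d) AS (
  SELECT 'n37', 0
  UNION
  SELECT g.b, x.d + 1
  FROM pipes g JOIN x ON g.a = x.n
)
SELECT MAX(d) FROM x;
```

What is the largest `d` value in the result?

3

Base: (n37, d=0).
Iteration 1: edges from {n37} -> (n36, d=1).
Iteration 2: edges from {n36} -> (n2, d=2), (n32, d=2).
Iteration 3: edges from {n2,n32} -> (n4, d=3).
Iteration 4: no outgoing edges from {n4}; recursion stops.
d values: 0, 1, 2, 2, 3; the maximum is 3.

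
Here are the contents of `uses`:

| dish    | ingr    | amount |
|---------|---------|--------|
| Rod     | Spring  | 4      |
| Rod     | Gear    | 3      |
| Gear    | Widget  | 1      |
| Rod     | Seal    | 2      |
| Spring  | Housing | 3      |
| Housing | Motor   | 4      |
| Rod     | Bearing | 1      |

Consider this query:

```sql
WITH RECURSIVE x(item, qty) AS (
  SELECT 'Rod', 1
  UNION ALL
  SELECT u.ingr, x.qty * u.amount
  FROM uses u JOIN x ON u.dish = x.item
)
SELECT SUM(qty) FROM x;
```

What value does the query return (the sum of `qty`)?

Base: (Rod, qty=1).
Iteration 1: components of {Rod} -> Bearing = 1*1 = 1, Gear = 1*3 = 3, Seal = 1*2 = 2, Spring = 1*4 = 4.
Iteration 2: components of {Bearing,Gear,Seal,Spring} -> Housing = 4*3 = 12, Widget = 3*1 = 3.
Iteration 3: components of {Housing,Widget} -> Motor = 12*4 = 48.
Iteration 4: no further components; recursion stops.
SUM(qty) = 1 + 4 + 3 + 2 + 1 + 12 + 3 + 48 = 74.

74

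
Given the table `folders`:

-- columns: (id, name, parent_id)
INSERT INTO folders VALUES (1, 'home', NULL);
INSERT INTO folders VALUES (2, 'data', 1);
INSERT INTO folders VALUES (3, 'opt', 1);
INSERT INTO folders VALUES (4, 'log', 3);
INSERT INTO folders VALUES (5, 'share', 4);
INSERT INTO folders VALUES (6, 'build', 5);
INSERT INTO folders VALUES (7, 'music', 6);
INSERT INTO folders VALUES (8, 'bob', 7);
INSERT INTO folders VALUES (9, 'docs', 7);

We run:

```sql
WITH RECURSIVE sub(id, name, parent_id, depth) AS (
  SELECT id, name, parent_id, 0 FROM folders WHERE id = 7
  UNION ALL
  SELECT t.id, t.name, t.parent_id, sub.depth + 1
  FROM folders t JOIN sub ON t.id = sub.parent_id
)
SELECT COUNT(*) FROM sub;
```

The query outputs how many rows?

6

Base: id=7 (music), parent_id=6, depth 0.
Iteration 1: join on id=6 -> build (id 6, parent_id=5, depth 1).
Iteration 2: join on id=5 -> share (id 5, parent_id=4, depth 2).
Iteration 3: join on id=4 -> log (id 4, parent_id=3, depth 3).
Iteration 4: join on id=3 -> opt (id 3, parent_id=1, depth 4).
Iteration 5: join on id=1 -> home (id 1, parent_id=NULL, depth 5).
Iteration 6: parent_id is NULL; no match; recursion stops.
Total rows emitted: 6.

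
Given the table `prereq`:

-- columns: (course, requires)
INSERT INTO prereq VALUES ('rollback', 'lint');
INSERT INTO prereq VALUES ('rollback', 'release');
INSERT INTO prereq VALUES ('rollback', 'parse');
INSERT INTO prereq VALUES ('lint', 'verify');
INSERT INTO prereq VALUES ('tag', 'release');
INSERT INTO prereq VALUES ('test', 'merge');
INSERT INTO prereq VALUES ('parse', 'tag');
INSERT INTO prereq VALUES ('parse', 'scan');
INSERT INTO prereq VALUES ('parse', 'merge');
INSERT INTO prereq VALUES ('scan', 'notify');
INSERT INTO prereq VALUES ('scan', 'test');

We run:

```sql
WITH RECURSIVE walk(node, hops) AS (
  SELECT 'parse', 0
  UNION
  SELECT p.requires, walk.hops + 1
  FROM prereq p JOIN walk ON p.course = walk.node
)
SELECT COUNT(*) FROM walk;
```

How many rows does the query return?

Base: (parse, hops=0).
Iteration 1: edges from {parse} -> (merge, hops=1), (scan, hops=1), (tag, hops=1).
Iteration 2: edges from {merge,scan,tag} -> (notify, hops=2), (release, hops=2), (test, hops=2).
Iteration 3: edges from {notify,release,test} -> (merge, hops=3).
Iteration 4: no outgoing edges from {merge}; recursion stops.
Total rows emitted: 8.

8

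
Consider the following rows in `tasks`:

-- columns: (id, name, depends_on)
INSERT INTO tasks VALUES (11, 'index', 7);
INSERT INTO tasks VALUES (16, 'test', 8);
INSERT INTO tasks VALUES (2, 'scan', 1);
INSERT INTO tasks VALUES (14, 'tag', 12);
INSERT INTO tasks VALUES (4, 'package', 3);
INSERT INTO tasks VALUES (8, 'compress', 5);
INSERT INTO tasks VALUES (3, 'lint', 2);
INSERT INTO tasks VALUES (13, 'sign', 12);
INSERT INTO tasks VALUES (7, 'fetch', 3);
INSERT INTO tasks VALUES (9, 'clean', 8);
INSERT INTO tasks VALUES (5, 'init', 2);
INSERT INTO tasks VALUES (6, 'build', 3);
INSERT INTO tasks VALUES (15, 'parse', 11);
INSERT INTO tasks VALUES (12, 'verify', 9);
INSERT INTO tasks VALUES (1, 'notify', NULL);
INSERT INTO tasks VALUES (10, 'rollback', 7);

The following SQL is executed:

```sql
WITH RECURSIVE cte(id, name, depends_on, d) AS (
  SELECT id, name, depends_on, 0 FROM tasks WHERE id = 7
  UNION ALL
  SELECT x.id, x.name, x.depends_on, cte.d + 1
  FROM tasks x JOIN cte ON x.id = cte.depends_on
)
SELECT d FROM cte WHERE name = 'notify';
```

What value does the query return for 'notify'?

Base: id=7 (fetch), depends_on=3, d 0.
Iteration 1: join on id=3 -> lint (id 3, depends_on=2, d 1).
Iteration 2: join on id=2 -> scan (id 2, depends_on=1, d 2).
Iteration 3: join on id=1 -> notify (id 1, depends_on=NULL, d 3).
Iteration 4: depends_on is NULL; no match; recursion stops.

3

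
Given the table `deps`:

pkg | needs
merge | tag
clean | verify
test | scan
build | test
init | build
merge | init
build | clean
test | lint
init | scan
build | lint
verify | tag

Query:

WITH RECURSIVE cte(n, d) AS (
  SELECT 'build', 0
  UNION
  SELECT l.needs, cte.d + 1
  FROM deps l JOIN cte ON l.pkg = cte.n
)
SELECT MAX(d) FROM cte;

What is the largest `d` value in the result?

Base: (build, d=0).
Iteration 1: edges from {build} -> (clean, d=1), (lint, d=1), (test, d=1).
Iteration 2: edges from {clean,lint,test} -> (lint, d=2), (scan, d=2), (verify, d=2).
Iteration 3: edges from {lint,scan,verify} -> (tag, d=3).
Iteration 4: no outgoing edges from {tag}; recursion stops.
d values: 0, 1, 1, 1, 2, 2, 2, 3; the maximum is 3.

3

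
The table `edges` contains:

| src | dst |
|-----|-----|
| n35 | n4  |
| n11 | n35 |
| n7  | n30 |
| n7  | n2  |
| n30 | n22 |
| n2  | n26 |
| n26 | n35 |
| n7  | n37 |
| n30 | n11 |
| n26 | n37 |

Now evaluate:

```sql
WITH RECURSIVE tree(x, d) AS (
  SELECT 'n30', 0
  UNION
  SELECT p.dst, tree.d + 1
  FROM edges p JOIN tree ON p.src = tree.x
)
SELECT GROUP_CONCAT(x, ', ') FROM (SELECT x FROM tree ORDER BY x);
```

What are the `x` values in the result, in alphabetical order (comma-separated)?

Base: (n30, d=0).
Iteration 1: edges from {n30} -> (n11, d=1), (n22, d=1).
Iteration 2: edges from {n11,n22} -> (n35, d=2).
Iteration 3: edges from {n35} -> (n4, d=3).
Iteration 4: no outgoing edges from {n4}; recursion stops.

n11, n22, n30, n35, n4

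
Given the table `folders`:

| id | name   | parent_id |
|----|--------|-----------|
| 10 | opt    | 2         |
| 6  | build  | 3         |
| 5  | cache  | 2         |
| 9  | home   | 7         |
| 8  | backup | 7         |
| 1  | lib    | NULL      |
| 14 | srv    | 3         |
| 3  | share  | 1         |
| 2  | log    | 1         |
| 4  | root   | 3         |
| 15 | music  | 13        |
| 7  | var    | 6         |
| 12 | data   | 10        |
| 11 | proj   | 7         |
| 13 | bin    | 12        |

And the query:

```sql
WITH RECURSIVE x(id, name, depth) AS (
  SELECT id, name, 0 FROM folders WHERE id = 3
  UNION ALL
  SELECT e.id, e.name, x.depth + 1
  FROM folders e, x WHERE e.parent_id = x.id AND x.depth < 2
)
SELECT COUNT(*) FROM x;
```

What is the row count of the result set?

Base: id=3 (share) at depth 0.
Iteration 1: rows with parent_id in {3} -> root (id 4, depth 1), build (id 6, depth 1), srv (id 14, depth 1).
Iteration 2: rows with parent_id in {4,6,14} -> var (id 7, depth 2).
Iteration 3: depth < 2 fails for all current rows; recursion stops.
Total rows emitted: 5.

5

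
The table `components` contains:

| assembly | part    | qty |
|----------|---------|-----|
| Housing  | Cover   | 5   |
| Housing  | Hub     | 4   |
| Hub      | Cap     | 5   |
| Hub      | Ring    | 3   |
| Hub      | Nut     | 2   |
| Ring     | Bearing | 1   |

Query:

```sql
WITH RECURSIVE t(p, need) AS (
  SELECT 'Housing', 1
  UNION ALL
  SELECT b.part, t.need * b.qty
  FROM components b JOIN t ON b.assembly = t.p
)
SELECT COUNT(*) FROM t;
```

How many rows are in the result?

Base: (Housing, need=1).
Iteration 1: components of {Housing} -> Cover = 1*5 = 5, Hub = 1*4 = 4.
Iteration 2: components of {Cover,Hub} -> Cap = 4*5 = 20, Nut = 4*2 = 8, Ring = 4*3 = 12.
Iteration 3: components of {Cap,Nut,Ring} -> Bearing = 12*1 = 12.
Iteration 4: no further components; recursion stops.
Total rows emitted: 7.

7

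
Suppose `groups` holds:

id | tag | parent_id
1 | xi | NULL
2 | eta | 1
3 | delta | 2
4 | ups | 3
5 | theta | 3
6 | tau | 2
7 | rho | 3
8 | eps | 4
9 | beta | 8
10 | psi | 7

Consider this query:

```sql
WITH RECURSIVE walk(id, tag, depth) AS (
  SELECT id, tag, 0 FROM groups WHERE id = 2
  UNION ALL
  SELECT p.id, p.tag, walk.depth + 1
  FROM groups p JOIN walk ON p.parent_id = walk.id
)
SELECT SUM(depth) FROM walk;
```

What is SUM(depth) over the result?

Base: id=2 (eta) at depth 0.
Iteration 1: rows with parent_id in {2} -> delta (id 3, depth 1), tau (id 6, depth 1).
Iteration 2: rows with parent_id in {3,6} -> ups (id 4, depth 2), theta (id 5, depth 2), rho (id 7, depth 2).
Iteration 3: rows with parent_id in {4,5,7} -> eps (id 8, depth 3), psi (id 10, depth 3).
Iteration 4: rows with parent_id in {8,10} -> beta (id 9, depth 4).
Iteration 5: no rows with parent_id in {9}; recursion stops.
SUM(depth) = 0 + 1 + 1 + 2 + 2 + 2 + 3 + 3 + 4 = 18.

18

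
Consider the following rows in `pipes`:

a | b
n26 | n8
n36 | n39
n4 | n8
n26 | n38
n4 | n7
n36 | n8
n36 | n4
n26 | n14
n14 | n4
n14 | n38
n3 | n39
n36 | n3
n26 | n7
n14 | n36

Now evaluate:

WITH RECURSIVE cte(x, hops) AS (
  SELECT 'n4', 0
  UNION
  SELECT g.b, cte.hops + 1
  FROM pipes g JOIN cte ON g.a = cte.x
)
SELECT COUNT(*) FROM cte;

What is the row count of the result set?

Base: (n4, hops=0).
Iteration 1: edges from {n4} -> (n7, hops=1), (n8, hops=1).
Iteration 2: no outgoing edges from {n7,n8}; recursion stops.
Total rows emitted: 3.

3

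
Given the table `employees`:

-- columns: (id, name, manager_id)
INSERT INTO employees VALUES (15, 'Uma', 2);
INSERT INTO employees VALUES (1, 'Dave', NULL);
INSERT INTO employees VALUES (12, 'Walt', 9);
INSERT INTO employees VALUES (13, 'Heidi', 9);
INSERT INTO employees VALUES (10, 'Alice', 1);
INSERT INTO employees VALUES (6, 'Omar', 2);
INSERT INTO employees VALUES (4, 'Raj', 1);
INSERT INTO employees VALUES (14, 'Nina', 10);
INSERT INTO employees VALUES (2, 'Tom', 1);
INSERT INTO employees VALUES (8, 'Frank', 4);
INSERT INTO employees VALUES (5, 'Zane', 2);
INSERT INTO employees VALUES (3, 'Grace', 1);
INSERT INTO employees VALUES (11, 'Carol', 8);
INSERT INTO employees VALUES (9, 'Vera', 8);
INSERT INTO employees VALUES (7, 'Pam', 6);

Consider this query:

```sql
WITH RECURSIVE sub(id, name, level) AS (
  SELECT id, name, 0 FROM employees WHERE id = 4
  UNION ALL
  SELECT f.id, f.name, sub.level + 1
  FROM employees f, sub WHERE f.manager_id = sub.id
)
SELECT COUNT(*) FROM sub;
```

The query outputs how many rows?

6

Base: id=4 (Raj) at level 0.
Iteration 1: rows with manager_id in {4} -> Frank (id 8, level 1).
Iteration 2: rows with manager_id in {8} -> Vera (id 9, level 2), Carol (id 11, level 2).
Iteration 3: rows with manager_id in {9,11} -> Walt (id 12, level 3), Heidi (id 13, level 3).
Iteration 4: no rows with manager_id in {12,13}; recursion stops.
Total rows emitted: 6.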